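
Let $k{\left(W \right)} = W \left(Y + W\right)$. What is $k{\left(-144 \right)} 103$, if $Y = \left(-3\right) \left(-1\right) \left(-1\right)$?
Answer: $2180304$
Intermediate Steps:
$Y = -3$ ($Y = 3 \left(-1\right) = -3$)
$k{\left(W \right)} = W \left(-3 + W\right)$
$k{\left(-144 \right)} 103 = - 144 \left(-3 - 144\right) 103 = \left(-144\right) \left(-147\right) 103 = 21168 \cdot 103 = 2180304$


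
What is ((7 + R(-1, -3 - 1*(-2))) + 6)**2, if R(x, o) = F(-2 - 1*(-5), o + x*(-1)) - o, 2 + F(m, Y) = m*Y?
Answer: 144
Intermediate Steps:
F(m, Y) = -2 + Y*m (F(m, Y) = -2 + m*Y = -2 + Y*m)
R(x, o) = -2 - 3*x + 2*o (R(x, o) = (-2 + (o + x*(-1))*(-2 - 1*(-5))) - o = (-2 + (o - x)*(-2 + 5)) - o = (-2 + (o - x)*3) - o = (-2 + (-3*x + 3*o)) - o = (-2 - 3*x + 3*o) - o = -2 - 3*x + 2*o)
((7 + R(-1, -3 - 1*(-2))) + 6)**2 = ((7 + (-2 - 3*(-1) + 2*(-3 - 1*(-2)))) + 6)**2 = ((7 + (-2 + 3 + 2*(-3 + 2))) + 6)**2 = ((7 + (-2 + 3 + 2*(-1))) + 6)**2 = ((7 + (-2 + 3 - 2)) + 6)**2 = ((7 - 1) + 6)**2 = (6 + 6)**2 = 12**2 = 144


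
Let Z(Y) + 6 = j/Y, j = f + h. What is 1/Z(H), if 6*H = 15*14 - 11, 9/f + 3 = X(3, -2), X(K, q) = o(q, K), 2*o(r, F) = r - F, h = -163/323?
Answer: -707047/4287924 ≈ -0.16489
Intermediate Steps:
h = -163/323 (h = -163*1/323 = -163/323 ≈ -0.50464)
o(r, F) = r/2 - F/2 (o(r, F) = (r - F)/2 = r/2 - F/2)
X(K, q) = q/2 - K/2
f = -18/11 (f = 9/(-3 + ((½)*(-2) - ½*3)) = 9/(-3 + (-1 - 3/2)) = 9/(-3 - 5/2) = 9/(-11/2) = 9*(-2/11) = -18/11 ≈ -1.6364)
H = 199/6 (H = (15*14 - 11)/6 = (210 - 11)/6 = (⅙)*199 = 199/6 ≈ 33.167)
j = -7607/3553 (j = -18/11 - 163/323 = -7607/3553 ≈ -2.1410)
Z(Y) = -6 - 7607/(3553*Y)
1/Z(H) = 1/(-6 - 7607/(3553*199/6)) = 1/(-6 - 7607/3553*6/199) = 1/(-6 - 45642/707047) = 1/(-4287924/707047) = -707047/4287924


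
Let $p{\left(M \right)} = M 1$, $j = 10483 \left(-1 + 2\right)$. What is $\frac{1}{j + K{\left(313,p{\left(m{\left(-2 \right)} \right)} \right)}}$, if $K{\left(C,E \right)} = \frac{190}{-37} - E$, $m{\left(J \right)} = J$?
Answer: $\frac{37}{387755} \approx 9.5421 \cdot 10^{-5}$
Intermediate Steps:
$j = 10483$ ($j = 10483 \cdot 1 = 10483$)
$p{\left(M \right)} = M$
$K{\left(C,E \right)} = - \frac{190}{37} - E$ ($K{\left(C,E \right)} = 190 \left(- \frac{1}{37}\right) - E = - \frac{190}{37} - E$)
$\frac{1}{j + K{\left(313,p{\left(m{\left(-2 \right)} \right)} \right)}} = \frac{1}{10483 - \frac{116}{37}} = \frac{1}{\frac{387755}{37}} = \frac{37}{387755}$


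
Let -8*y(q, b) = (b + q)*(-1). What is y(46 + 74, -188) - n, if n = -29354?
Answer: 58691/2 ≈ 29346.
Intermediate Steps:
y(q, b) = b/8 + q/8 (y(q, b) = -(b + q)*(-1)/8 = -(-b - q)/8 = b/8 + q/8)
y(46 + 74, -188) - n = ((⅛)*(-188) + (46 + 74)/8) - 1*(-29354) = (-47/2 + (⅛)*120) + 29354 = (-47/2 + 15) + 29354 = -17/2 + 29354 = 58691/2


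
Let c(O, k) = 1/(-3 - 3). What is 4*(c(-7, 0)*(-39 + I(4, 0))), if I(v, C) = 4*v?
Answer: 46/3 ≈ 15.333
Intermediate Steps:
c(O, k) = -⅙ (c(O, k) = 1/(-6) = -⅙)
4*(c(-7, 0)*(-39 + I(4, 0))) = 4*(-(-39 + 4*4)/6) = 4*(-(-39 + 16)/6) = 4*(-⅙*(-23)) = 4*(23/6) = 46/3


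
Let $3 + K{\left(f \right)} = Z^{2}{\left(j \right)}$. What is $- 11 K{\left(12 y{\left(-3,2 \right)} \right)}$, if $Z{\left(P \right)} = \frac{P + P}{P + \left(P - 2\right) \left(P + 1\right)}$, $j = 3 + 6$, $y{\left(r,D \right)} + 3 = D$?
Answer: $\frac{202389}{6241} \approx 32.429$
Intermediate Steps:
$y{\left(r,D \right)} = -3 + D$
$j = 9$
$Z{\left(P \right)} = \frac{2 P}{P + \left(1 + P\right) \left(-2 + P\right)}$ ($Z{\left(P \right)} = \frac{2 P}{P + \left(-2 + P\right) \left(1 + P\right)} = \frac{2 P}{P + \left(1 + P\right) \left(-2 + P\right)}$)
$K{\left(f \right)} = - \frac{18399}{6241}$ ($K{\left(f \right)} = -3 + \left(2 \cdot 9 \frac{1}{-2 + 9^{2}}\right)^{2} = -3 + \left(2 \cdot 9 \frac{1}{-2 + 81}\right)^{2} = -3 + \left(2 \cdot 9 \cdot \frac{1}{79}\right)^{2} = -3 + \left(\frac{18}{79}\right)^{2} = -3 + \frac{324}{6241} = - \frac{18399}{6241}$)
$- 11 K{\left(12 y{\left(-3,2 \right)} \right)} = \left(-11\right) \left(- \frac{18399}{6241}\right) = \frac{202389}{6241}$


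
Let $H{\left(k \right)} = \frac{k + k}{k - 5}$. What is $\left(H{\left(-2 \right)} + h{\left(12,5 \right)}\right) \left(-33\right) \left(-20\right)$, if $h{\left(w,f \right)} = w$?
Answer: $\frac{58080}{7} \approx 8297.1$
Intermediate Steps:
$H{\left(k \right)} = \frac{2 k}{-5 + k}$
$\left(H{\left(-2 \right)} + h{\left(12,5 \right)}\right) \left(-33\right) \left(-20\right) = \left(2 \left(-2\right) \frac{1}{-5 - 2} + 12\right) \left(-33\right) \left(-20\right) = \left(2 \left(-2\right) \frac{1}{-7} + 12\right) \left(-33\right) \left(-20\right) = \left(2 \left(-2\right) \left(- \frac{1}{7}\right) + 12\right) \left(-33\right) \left(-20\right) = \left(\frac{4}{7} + 12\right) \left(-33\right) \left(-20\right) = \frac{88}{7} \left(-33\right) \left(-20\right) = \left(- \frac{2904}{7}\right) \left(-20\right) = \frac{58080}{7}$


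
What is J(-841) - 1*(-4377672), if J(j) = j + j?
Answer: 4375990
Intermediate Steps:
J(j) = 2*j
J(-841) - 1*(-4377672) = 2*(-841) - 1*(-4377672) = -1682 + 4377672 = 4375990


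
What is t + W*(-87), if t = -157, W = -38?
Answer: 3149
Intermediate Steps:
t + W*(-87) = -157 - 38*(-87) = -157 + 3306 = 3149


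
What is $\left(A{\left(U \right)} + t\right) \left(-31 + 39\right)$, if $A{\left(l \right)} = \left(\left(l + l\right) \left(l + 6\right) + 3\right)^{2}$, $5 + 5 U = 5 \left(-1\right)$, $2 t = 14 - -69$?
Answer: $1684$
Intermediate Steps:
$t = \frac{83}{2}$ ($t = \frac{14 - -69}{2} = \frac{14 + 69}{2} = \frac{1}{2} \cdot 83 = \frac{83}{2} \approx 41.5$)
$U = -2$ ($U = -1 + \frac{5 \left(-1\right)}{5} = -1 + \frac{1}{5} \left(-5\right) = -1 - 1 = -2$)
$A{\left(l \right)} = \left(3 + 2 l \left(6 + l\right)\right)^{2}$ ($A{\left(l \right)} = \left(2 l \left(6 + l\right) + 3\right)^{2} = \left(3 + 2 l \left(6 + l\right)\right)^{2}$)
$\left(A{\left(U \right)} + t\right) \left(-31 + 39\right) = \left(\left(3 + 2 \left(-2\right)^{2} + 12 \left(-2\right)\right)^{2} + \frac{83}{2}\right) \left(-31 + 39\right) = \left(\left(3 + 2 \cdot 4 - 24\right)^{2} + \frac{83}{2}\right) 8 = \left(\left(3 + 8 - 24\right)^{2} + \frac{83}{2}\right) 8 = \left(\left(-13\right)^{2} + \frac{83}{2}\right) 8 = \left(169 + \frac{83}{2}\right) 8 = \frac{421}{2} \cdot 8 = 1684$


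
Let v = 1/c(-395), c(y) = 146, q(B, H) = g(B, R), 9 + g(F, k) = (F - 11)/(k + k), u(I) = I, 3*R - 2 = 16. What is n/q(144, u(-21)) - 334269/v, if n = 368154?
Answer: -1215664002/25 ≈ -4.8627e+7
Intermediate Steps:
R = 6 (R = ⅔ + (⅓)*16 = ⅔ + 16/3 = 6)
g(F, k) = -9 + (-11 + F)/(2*k) (g(F, k) = -9 + (F - 11)/(k + k) = -9 + (-11 + F)/((2*k)) = -9 + (-11 + F)*(1/(2*k)) = -9 + (-11 + F)/(2*k))
q(B, H) = -119/12 + B/12 (q(B, H) = (½)*(-11 + B - 18*6)/6 = (½)*(⅙)*(-11 + B - 108) = (½)*(⅙)*(-119 + B) = -119/12 + B/12)
v = 1/146 ≈ 0.0068493
n/q(144, u(-21)) - 334269/v = 368154/(-119/12 + (1/12)*144) - 334269/1/146 = 368154/(-119/12 + 12) - 334269*146 = 368154/(25/12) - 48803274 = 368154*(12/25) - 48803274 = 4417848/25 - 48803274 = -1215664002/25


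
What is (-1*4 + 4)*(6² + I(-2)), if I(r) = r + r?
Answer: 0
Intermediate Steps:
I(r) = 2*r
(-1*4 + 4)*(6² + I(-2)) = (-1*4 + 4)*(6² + 2*(-2)) = (-4 + 4)*(36 - 4) = 0*32 = 0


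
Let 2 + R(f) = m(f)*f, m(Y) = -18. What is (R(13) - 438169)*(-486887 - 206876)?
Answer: 304149168015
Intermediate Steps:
R(f) = -2 - 18*f
(R(13) - 438169)*(-486887 - 206876) = ((-2 - 18*13) - 438169)*(-486887 - 206876) = ((-2 - 234) - 438169)*(-693763) = (-236 - 438169)*(-693763) = -438405*(-693763) = 304149168015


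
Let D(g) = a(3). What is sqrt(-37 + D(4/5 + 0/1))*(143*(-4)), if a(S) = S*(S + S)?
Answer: -572*I*sqrt(19) ≈ -2493.3*I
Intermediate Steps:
a(S) = 2*S**2 (a(S) = S*(2*S) = 2*S**2)
D(g) = 18 (D(g) = 2*3**2 = 2*9 = 18)
sqrt(-37 + D(4/5 + 0/1))*(143*(-4)) = sqrt(-37 + 18)*(143*(-4)) = sqrt(-19)*(-572) = (I*sqrt(19))*(-572) = -572*I*sqrt(19)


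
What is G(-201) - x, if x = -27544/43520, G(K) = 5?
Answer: 30643/5440 ≈ 5.6329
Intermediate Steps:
x = -3443/5440 (x = -27544*1/43520 = -3443/5440 ≈ -0.63290)
G(-201) - x = 5 - 1*(-3443/5440) = 5 + 3443/5440 = 30643/5440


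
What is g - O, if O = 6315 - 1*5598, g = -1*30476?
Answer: -31193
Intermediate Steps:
g = -30476
O = 717 (O = 6315 - 5598 = 717)
g - O = -30476 - 1*717 = -30476 - 717 = -31193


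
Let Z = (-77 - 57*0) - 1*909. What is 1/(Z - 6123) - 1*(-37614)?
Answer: 267397925/7109 ≈ 37614.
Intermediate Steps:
Z = -986 (Z = (-77 + 0) - 909 = -77 - 909 = -986)
1/(Z - 6123) - 1*(-37614) = 1/(-986 - 6123) - 1*(-37614) = 1/(-7109) + 37614 = -1/7109 + 37614 = 267397925/7109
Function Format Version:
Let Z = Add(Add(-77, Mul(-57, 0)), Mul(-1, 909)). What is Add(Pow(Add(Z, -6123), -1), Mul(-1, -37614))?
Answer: Rational(267397925, 7109) ≈ 37614.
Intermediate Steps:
Z = -986 (Z = Add(Add(-77, 0), -909) = Add(-77, -909) = -986)
Add(Pow(Add(Z, -6123), -1), Mul(-1, -37614)) = Add(Pow(Add(-986, -6123), -1), Mul(-1, -37614)) = Add(Pow(-7109, -1), 37614) = Add(Rational(-1, 7109), 37614) = Rational(267397925, 7109)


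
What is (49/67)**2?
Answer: 2401/4489 ≈ 0.53486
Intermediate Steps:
(49/67)**2 = 2401/4489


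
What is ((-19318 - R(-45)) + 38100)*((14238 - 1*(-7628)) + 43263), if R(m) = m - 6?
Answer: 1226574457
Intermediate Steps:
R(m) = -6 + m
((-19318 - R(-45)) + 38100)*((14238 - 1*(-7628)) + 43263) = ((-19318 - (-6 - 45)) + 38100)*((14238 - 1*(-7628)) + 43263) = ((-19318 - 1*(-51)) + 38100)*((14238 + 7628) + 43263) = ((-19318 + 51) + 38100)*(21866 + 43263) = (-19267 + 38100)*65129 = 18833*65129 = 1226574457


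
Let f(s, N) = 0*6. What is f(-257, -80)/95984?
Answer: 0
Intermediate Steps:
f(s, N) = 0
f(-257, -80)/95984 = 0/95984 = 0*(1/95984) = 0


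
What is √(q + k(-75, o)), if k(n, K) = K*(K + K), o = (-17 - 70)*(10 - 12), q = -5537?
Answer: √55015 ≈ 234.55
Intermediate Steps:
o = 174 (o = -87*(-2) = 174)
k(n, K) = 2*K² (k(n, K) = K*(2*K) = 2*K²)
√(q + k(-75, o)) = √(-5537 + 2*174²) = √(-5537 + 2*30276) = √(-5537 + 60552) = √55015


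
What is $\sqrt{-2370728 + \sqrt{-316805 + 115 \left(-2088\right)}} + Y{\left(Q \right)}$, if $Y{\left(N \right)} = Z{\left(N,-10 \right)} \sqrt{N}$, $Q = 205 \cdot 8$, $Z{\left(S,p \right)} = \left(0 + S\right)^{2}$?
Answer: $\sqrt{-2370728 + 5 i \sqrt{22277}} + 5379200 \sqrt{410} \approx 1.0892 \cdot 10^{8} + 1539.7 i$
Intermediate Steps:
$Z{\left(S,p \right)} = S^{2}$
$Q = 1640$
$Y{\left(N \right)} = N^{\frac{5}{2}}$ ($Y{\left(N \right)} = N^{2} \sqrt{N} = N^{\frac{5}{2}}$)
$\sqrt{-2370728 + \sqrt{-316805 + 115 \left(-2088\right)}} + Y{\left(Q \right)} = \sqrt{-2370728 + \sqrt{-316805 + 115 \left(-2088\right)}} + 1640^{\frac{5}{2}} = \sqrt{-2370728 + \sqrt{-316805 - 240120}} + 5379200 \sqrt{410} = \sqrt{-2370728 + \sqrt{-556925}} + 5379200 \sqrt{410} = \sqrt{-2370728 + 5 i \sqrt{22277}} + 5379200 \sqrt{410}$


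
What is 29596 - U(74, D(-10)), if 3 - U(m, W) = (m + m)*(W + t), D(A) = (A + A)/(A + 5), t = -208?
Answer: -599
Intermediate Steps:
D(A) = 2*A/(5 + A) (D(A) = (2*A)/(5 + A) = 2*A/(5 + A))
U(m, W) = 3 - 2*m*(-208 + W) (U(m, W) = 3 - (m + m)*(W - 208) = 3 - 2*m*(-208 + W))
29596 - U(74, D(-10)) = 29596 - (3 + 416*74 - 2*2*(-10)/(5 - 10)*74) = 29596 - (3 + 30784 - 2*2*(-10)/(-5)*74) = 29596 - (3 + 30784 - 2*2*(-10)*(-⅕)*74) = 29596 - (3 + 30784 - 2*4*74) = 29596 - (3 + 30784 - 592) = 29596 - 1*30195 = 29596 - 30195 = -599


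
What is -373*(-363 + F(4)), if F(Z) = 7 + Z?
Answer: 131296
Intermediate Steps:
-373*(-363 + F(4)) = -373*(-363 + (7 + 4)) = -373*(-363 + 11) = -373*(-352) = 131296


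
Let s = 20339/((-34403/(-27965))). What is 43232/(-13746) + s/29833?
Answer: -18276241145729/7054067116227 ≈ -2.5909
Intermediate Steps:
s = 568780135/34403 (s = 20339/((-34403*(-1/27965))) = 20339/(34403/27965) = 20339*(27965/34403) = 568780135/34403 ≈ 16533.)
43232/(-13746) + s/29833 = 43232/(-13746) + (568780135/34403)/29833 = 43232*(-1/13746) + (568780135/34403)*(1/29833) = -21616/6873 + 568780135/1026344699 = -18276241145729/7054067116227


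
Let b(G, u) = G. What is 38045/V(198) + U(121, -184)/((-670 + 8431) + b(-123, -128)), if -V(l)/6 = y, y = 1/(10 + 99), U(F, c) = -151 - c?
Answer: -2639505016/3819 ≈ -6.9115e+5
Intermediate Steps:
y = 1/109 ≈ 0.0091743
V(l) = -6/109 (V(l) = -6*1/109 = -6/109)
38045/V(198) + U(121, -184)/((-670 + 8431) + b(-123, -128)) = 38045/(-6/109) + (-151 - 1*(-184))/((-670 + 8431) - 123) = 38045*(-109/6) + (-151 + 184)/(7761 - 123) = -4146905/6 + 33/7638 = -4146905/6 + 33*(1/7638) = -4146905/6 + 11/2546 = -2639505016/3819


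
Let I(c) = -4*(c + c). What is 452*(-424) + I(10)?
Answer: -191728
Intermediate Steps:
I(c) = -8*c
452*(-424) + I(10) = 452*(-424) - 8*10 = -191648 - 80 = -191728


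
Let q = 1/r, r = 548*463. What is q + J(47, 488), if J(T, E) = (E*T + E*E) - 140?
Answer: 66206740561/253724 ≈ 2.6094e+5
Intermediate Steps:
r = 253724
J(T, E) = -140 + E² + E*T (J(T, E) = (E*T + E²) - 140 = (E² + E*T) - 140 = -140 + E² + E*T)
q = 1/253724 ≈ 3.9413e-6
q + J(47, 488) = 1/253724 + (-140 + 488² + 488*47) = 1/253724 + (-140 + 238144 + 22936) = 1/253724 + 260940 = 66206740561/253724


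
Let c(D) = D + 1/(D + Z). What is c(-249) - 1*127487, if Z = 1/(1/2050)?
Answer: -230052535/1801 ≈ -1.2774e+5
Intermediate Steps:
Z = 2050 (Z = 1/(1/2050) = 2050)
c(D) = D + 1/(2050 + D) (c(D) = D + 1/(D + 2050) = D + 1/(2050 + D))
c(-249) - 1*127487 = (1 + (-249)**2 + 2050*(-249))/(2050 - 249) - 1*127487 = (1 + 62001 - 510450)/1801 - 127487 = (1/1801)*(-448448) - 127487 = -448448/1801 - 127487 = -230052535/1801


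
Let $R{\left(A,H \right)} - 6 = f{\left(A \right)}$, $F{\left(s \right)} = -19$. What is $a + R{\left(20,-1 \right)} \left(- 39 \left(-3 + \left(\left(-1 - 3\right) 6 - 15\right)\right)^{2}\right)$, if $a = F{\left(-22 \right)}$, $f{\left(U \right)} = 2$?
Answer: $-550387$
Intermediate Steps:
$R{\left(A,H \right)} = 8$ ($R{\left(A,H \right)} = 6 + 2 = 8$)
$a = -19$
$a + R{\left(20,-1 \right)} \left(- 39 \left(-3 + \left(\left(-1 - 3\right) 6 - 15\right)\right)^{2}\right) = -19 + 8 \left(- 39 \left(-3 + \left(\left(-1 - 3\right) 6 - 15\right)\right)^{2}\right) = -19 + 8 \left(- 39 \left(-3 - 39\right)^{2}\right) = -19 + 8 \left(- 39 \left(-42\right)^{2}\right) = -19 + 8 \left(\left(-39\right) 1764\right) = -19 + 8 \left(-68796\right) = -19 - 550368 = -550387$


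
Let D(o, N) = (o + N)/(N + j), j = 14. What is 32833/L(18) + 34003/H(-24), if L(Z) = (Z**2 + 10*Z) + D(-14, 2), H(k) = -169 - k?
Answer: -49404899/291885 ≈ -169.26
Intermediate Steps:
D(o, N) = (N + o)/(14 + N) (D(o, N) = (o + N)/(N + 14) = (N + o)/(14 + N))
L(Z) = -3/4 + Z**2 + 10*Z (L(Z) = (Z**2 + 10*Z) + (2 - 14)/(14 + 2) = (Z**2 + 10*Z) - 12/16 = (Z**2 + 10*Z) + (1/16)*(-12) = (Z**2 + 10*Z) - 3/4 = -3/4 + Z**2 + 10*Z)
32833/L(18) + 34003/H(-24) = 32833/(-3/4 + 18**2 + 10*18) + 34003/(-169 - 1*(-24)) = 32833/(-3/4 + 324 + 180) + 34003/(-169 + 24) = 32833/(2013/4) + 34003/(-145) = 32833*(4/2013) + 34003*(-1/145) = 131332/2013 - 34003/145 = -49404899/291885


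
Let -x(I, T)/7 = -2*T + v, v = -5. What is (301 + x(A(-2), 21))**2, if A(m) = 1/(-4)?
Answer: 396900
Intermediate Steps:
A(m) = -1/4
x(I, T) = 35 + 14*T (x(I, T) = -7*(-2*T - 5) = -7*(-5 - 2*T) = 35 + 14*T)
(301 + x(A(-2), 21))**2 = (301 + (35 + 14*21))**2 = (301 + (35 + 294))**2 = (301 + 329)**2 = 630**2 = 396900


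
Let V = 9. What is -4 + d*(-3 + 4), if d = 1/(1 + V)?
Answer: -39/10 ≈ -3.9000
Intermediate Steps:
d = ⅒ (d = 1/(1 + 9) = 1/10 = ⅒ ≈ 0.10000)
-4 + d*(-3 + 4) = -4 + (-3 + 4)/10 = -4 + (⅒)*1 = -4 + ⅒ = -39/10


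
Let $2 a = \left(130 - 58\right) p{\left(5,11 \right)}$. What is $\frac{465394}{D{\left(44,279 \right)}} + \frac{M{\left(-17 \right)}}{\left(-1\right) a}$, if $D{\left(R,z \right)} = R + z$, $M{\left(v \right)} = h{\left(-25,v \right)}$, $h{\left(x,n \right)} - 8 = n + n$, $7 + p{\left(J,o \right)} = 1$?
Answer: $\frac{50258353}{34884} \approx 1440.7$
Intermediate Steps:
$p{\left(J,o \right)} = -6$ ($p{\left(J,o \right)} = -7 + 1 = -6$)
$h{\left(x,n \right)} = 8 + 2 n$ ($h{\left(x,n \right)} = 8 + \left(n + n\right) = 8 + 2 n$)
$M{\left(v \right)} = 8 + 2 v$
$a = -216$ ($a = \frac{\left(130 - 58\right) \left(-6\right)}{2} = \frac{72 \left(-6\right)}{2} = \frac{1}{2} \left(-432\right) = -216$)
$\frac{465394}{D{\left(44,279 \right)}} + \frac{M{\left(-17 \right)}}{\left(-1\right) a} = \frac{465394}{44 + 279} + \frac{8 + 2 \left(-17\right)}{\left(-1\right) \left(-216\right)} = \frac{465394}{323} + \frac{8 - 34}{216} = 465394 \cdot \frac{1}{323} - \frac{13}{108} = \frac{465394}{323} - \frac{13}{108} = \frac{50258353}{34884}$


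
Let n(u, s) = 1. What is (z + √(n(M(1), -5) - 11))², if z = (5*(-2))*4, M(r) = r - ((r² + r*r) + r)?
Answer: (40 - I*√10)² ≈ 1590.0 - 252.98*I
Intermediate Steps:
M(r) = -2*r² (M(r) = r - ((r² + r²) + r) = r - (2*r² + r) = r - (r + 2*r²) = r + (-r - 2*r²) = -2*r²)
z = -40 (z = -10*4 = -40)
(z + √(n(M(1), -5) - 11))² = (-40 + √(1 - 11))² = (-40 + √(-10))² = (-40 + I*√10)²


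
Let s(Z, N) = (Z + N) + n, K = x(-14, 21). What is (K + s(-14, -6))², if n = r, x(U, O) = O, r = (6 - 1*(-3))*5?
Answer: 2116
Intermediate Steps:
r = 45 (r = (6 + 3)*5 = 9*5 = 45)
n = 45
K = 21
s(Z, N) = 45 + N + Z (s(Z, N) = (Z + N) + 45 = (N + Z) + 45 = 45 + N + Z)
(K + s(-14, -6))² = (21 + (45 - 6 - 14))² = (21 + 25)² = 46² = 2116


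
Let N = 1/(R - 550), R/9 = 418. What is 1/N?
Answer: 3212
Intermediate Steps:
R = 3762 (R = 9*418 = 3762)
N = 1/3212 (N = 1/(3762 - 550) = 1/3212 ≈ 0.00031133)
1/N = 1/(1/3212) = 3212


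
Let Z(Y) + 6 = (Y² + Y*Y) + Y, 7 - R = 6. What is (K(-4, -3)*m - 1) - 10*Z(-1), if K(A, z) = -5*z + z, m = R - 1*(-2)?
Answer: 85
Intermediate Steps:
R = 1 (R = 7 - 1*6 = 7 - 6 = 1)
Z(Y) = -6 + Y + 2*Y² (Z(Y) = -6 + ((Y² + Y*Y) + Y) = -6 + ((Y² + Y²) + Y) = -6 + (2*Y² + Y) = -6 + (Y + 2*Y²) = -6 + Y + 2*Y²)
m = 3 (m = 1 - 1*(-2) = 1 + 2 = 3)
K(A, z) = -4*z
(K(-4, -3)*m - 1) - 10*Z(-1) = (-4*(-3)*3 - 1) - 10*(-6 - 1 + 2*(-1)²) = (12*3 - 1) - 10*(-6 - 1 + 2*1) = (36 - 1) - 10*(-6 - 1 + 2) = 35 - 10*(-5) = 35 + 50 = 85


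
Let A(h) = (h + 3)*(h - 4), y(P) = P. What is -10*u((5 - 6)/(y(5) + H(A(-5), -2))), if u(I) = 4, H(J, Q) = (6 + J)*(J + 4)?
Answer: -40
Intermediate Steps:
A(h) = (-4 + h)*(3 + h) (A(h) = (3 + h)*(-4 + h) = (-4 + h)*(3 + h))
H(J, Q) = (4 + J)*(6 + J) (H(J, Q) = (6 + J)*(4 + J) = (4 + J)*(6 + J))
-10*u((5 - 6)/(y(5) + H(A(-5), -2))) = -10*4 = -40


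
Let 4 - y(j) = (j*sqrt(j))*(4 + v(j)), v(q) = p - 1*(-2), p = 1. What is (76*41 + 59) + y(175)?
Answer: 3179 - 6125*sqrt(7) ≈ -13026.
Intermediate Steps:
v(q) = 3 (v(q) = 1 - 1*(-2) = 1 + 2 = 3)
y(j) = 4 - 7*j**(3/2) (y(j) = 4 - j*sqrt(j)*(4 + 3) = 4 - j**(3/2)*7 = 4 - 7*j**(3/2))
(76*41 + 59) + y(175) = (76*41 + 59) + (4 - 6125*sqrt(7)) = (3116 + 59) + (4 - 6125*sqrt(7)) = 3175 + (4 - 6125*sqrt(7)) = 3179 - 6125*sqrt(7)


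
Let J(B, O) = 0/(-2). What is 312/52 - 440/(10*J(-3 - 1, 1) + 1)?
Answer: -434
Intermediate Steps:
J(B, O) = 0 (J(B, O) = 0*(-1/2) = 0)
312/52 - 440/(10*J(-3 - 1, 1) + 1) = 312/52 - 440/(10*0 + 1) = 312*(1/52) - 440/(0 + 1) = 6 - 440/1 = 6 - 440*1 = 6 - 440 = -434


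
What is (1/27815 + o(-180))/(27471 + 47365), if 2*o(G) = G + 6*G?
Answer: -17523449/2081563340 ≈ -0.0084184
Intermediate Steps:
o(G) = 7*G/2 (o(G) = (G + 6*G)/2 = (7*G)/2 = 7*G/2)
(1/27815 + o(-180))/(27471 + 47365) = (1/27815 + (7/2)*(-180))/(27471 + 47365) = (1/27815 - 630)/74836 = -17523449/27815*1/74836 = -17523449/2081563340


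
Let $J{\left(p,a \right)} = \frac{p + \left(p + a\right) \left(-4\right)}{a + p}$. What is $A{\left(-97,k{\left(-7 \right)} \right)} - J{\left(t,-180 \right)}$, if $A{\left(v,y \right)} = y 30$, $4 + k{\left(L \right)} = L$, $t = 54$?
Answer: $- \frac{2279}{7} \approx -325.57$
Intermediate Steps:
$k{\left(L \right)} = -4 + L$
$A{\left(v,y \right)} = 30 y$
$J{\left(p,a \right)} = \frac{- 4 a - 3 p}{a + p}$ ($J{\left(p,a \right)} = \frac{p + \left(a + p\right) \left(-4\right)}{a + p} = \frac{p - \left(4 a + 4 p\right)}{a + p} = \frac{- 4 a - 3 p}{a + p}$)
$A{\left(-97,k{\left(-7 \right)} \right)} - J{\left(t,-180 \right)} = 30 \left(-4 - 7\right) - \frac{\left(-4\right) \left(-180\right) - 162}{-180 + 54} = 30 \left(-11\right) - \frac{720 - 162}{-126} = -330 - \left(- \frac{1}{126}\right) 558 = -330 - - \frac{31}{7} = -330 + \frac{31}{7} = - \frac{2279}{7}$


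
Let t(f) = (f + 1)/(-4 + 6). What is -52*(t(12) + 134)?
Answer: -7306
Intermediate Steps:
t(f) = 1/2 + f/2 (t(f) = (1 + f)/2 = (1 + f)*(1/2) = 1/2 + f/2)
-52*(t(12) + 134) = -52*((1/2 + (1/2)*12) + 134) = -52*((1/2 + 6) + 134) = -52*(13/2 + 134) = -52*281/2 = -7306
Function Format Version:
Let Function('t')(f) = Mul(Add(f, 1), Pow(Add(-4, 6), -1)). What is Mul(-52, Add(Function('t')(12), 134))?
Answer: -7306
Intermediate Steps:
Function('t')(f) = Add(Rational(1, 2), Mul(Rational(1, 2), f)) (Function('t')(f) = Mul(Add(1, f), Pow(2, -1)) = Mul(Add(1, f), Rational(1, 2)) = Add(Rational(1, 2), Mul(Rational(1, 2), f)))
Mul(-52, Add(Function('t')(12), 134)) = Mul(-52, Add(Add(Rational(1, 2), Mul(Rational(1, 2), 12)), 134)) = Mul(-52, Add(Add(Rational(1, 2), 6), 134)) = Mul(-52, Add(Rational(13, 2), 134)) = Mul(-52, Rational(281, 2)) = -7306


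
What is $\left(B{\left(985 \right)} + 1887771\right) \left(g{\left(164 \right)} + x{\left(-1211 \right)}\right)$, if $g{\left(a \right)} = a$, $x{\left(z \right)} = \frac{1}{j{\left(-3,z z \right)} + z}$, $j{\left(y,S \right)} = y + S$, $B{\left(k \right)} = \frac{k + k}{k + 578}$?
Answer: $\frac{709056842368557007}{2290274841} \approx 3.0959 \cdot 10^{8}$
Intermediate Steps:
$B{\left(k \right)} = \frac{2 k}{578 + k}$
$j{\left(y,S \right)} = S + y$
$x{\left(z \right)} = \frac{1}{-3 + z + z^{2}}$ ($x{\left(z \right)} = \frac{1}{\left(z z - 3\right) + z} = \frac{1}{\left(z^{2} - 3\right) + z} = \frac{1}{\left(-3 + z^{2}\right) + z} = \frac{1}{-3 + z + z^{2}}$)
$\left(B{\left(985 \right)} + 1887771\right) \left(g{\left(164 \right)} + x{\left(-1211 \right)}\right) = \left(2 \cdot 985 \frac{1}{578 + 985} + 1887771\right) \left(164 + \frac{1}{-3 - 1211 + \left(-1211\right)^{2}}\right) = \left(2 \cdot 985 \cdot \frac{1}{1563} + 1887771\right) \left(164 + \frac{1}{-3 - 1211 + 1466521}\right) = \left(2 \cdot 985 \cdot \frac{1}{1563} + 1887771\right) \left(164 + \frac{1}{1465307}\right) = \left(\frac{1970}{1563} + 1887771\right) \left(164 + \frac{1}{1465307}\right) = \frac{2950588043}{1563} \cdot \frac{240310349}{1465307} = \frac{709056842368557007}{2290274841}$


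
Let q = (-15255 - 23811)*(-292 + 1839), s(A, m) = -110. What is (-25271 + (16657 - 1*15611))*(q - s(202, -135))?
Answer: 1464037681200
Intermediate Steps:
q = -60435102 (q = -39066*1547 = -60435102)
(-25271 + (16657 - 1*15611))*(q - s(202, -135)) = (-25271 + (16657 - 1*15611))*(-60435102 - 1*(-110)) = (-25271 + (16657 - 15611))*(-60435102 + 110) = (-25271 + 1046)*(-60434992) = -24225*(-60434992) = 1464037681200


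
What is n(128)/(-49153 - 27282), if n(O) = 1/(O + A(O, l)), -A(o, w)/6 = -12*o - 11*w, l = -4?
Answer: -1/694029800 ≈ -1.4409e-9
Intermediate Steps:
A(o, w) = 66*w + 72*o (A(o, w) = -6*(-12*o - 11*w) = 66*w + 72*o)
n(O) = 1/(-264 + 73*O) (n(O) = 1/(O + (66*(-4) + 72*O)) = 1/(O + (-264 + 72*O)) = 1/(-264 + 73*O))
n(128)/(-49153 - 27282) = 1/((-264 + 73*128)*(-49153 - 27282)) = 1/((-264 + 9344)*(-76435)) = -1/76435/9080 = (1/9080)*(-1/76435) = -1/694029800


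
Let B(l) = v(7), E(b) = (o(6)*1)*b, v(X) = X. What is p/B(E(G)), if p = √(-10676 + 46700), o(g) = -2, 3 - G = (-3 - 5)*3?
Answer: 2*√9006/7 ≈ 27.114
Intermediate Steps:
G = 27 (G = 3 - (-3 - 5)*3 = 3 - (-8)*3 = 3 - 1*(-24) = 3 + 24 = 27)
E(b) = -2*b (E(b) = (-2*1)*b = -2*b)
B(l) = 7
p = 2*√9006 (p = √36024 = 2*√9006 ≈ 189.80)
p/B(E(G)) = (2*√9006)/7 = (2*√9006)*(⅐) = 2*√9006/7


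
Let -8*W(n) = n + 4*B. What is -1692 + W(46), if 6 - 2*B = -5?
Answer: -3401/2 ≈ -1700.5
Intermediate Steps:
B = 11/2 (B = 3 - 1/2*(-5) = 3 + 5/2 = 11/2 ≈ 5.5000)
W(n) = -11/4 - n/8 (W(n) = -(n + 4*(11/2))/8 = -(n + 22)/8 = -(22 + n)/8 = -11/4 - n/8)
-1692 + W(46) = -1692 + (-11/4 - 1/8*46) = -1692 + (-11/4 - 23/4) = -1692 - 17/2 = -3401/2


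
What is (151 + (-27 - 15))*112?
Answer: 12208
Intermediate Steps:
(151 + (-27 - 15))*112 = (151 - 42)*112 = 109*112 = 12208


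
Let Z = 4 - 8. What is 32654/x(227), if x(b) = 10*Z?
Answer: -16327/20 ≈ -816.35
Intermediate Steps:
Z = -4
x(b) = -40 (x(b) = 10*(-4) = -40)
32654/x(227) = 32654/(-40) = 32654*(-1/40) = -16327/20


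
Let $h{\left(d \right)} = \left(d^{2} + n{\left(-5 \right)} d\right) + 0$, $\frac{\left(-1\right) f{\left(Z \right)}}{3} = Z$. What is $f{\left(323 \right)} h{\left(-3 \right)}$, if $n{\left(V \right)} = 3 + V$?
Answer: $-14535$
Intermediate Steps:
$f{\left(Z \right)} = - 3 Z$
$h{\left(d \right)} = d^{2} - 2 d$ ($h{\left(d \right)} = \left(d^{2} + \left(3 - 5\right) d\right) + 0 = \left(d^{2} - 2 d\right) + 0 = d^{2} - 2 d$)
$f{\left(323 \right)} h{\left(-3 \right)} = \left(-3\right) 323 \left(- 3 \left(-2 - 3\right)\right) = - 969 \left(\left(-3\right) \left(-5\right)\right) = \left(-969\right) 15 = -14535$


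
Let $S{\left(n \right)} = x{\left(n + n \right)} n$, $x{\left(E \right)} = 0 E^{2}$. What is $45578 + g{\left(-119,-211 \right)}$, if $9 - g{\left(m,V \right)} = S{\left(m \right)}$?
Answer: $45587$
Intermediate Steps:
$x{\left(E \right)} = 0$
$S{\left(n \right)} = 0$ ($S{\left(n \right)} = 0 n = 0$)
$g{\left(m,V \right)} = 9$ ($g{\left(m,V \right)} = 9 - 0 = 9 + 0 = 9$)
$45578 + g{\left(-119,-211 \right)} = 45578 + 9 = 45587$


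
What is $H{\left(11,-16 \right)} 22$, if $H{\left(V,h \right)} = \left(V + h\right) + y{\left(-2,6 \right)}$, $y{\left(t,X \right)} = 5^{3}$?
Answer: $2640$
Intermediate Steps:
$y{\left(t,X \right)} = 125$
$H{\left(V,h \right)} = 125 + V + h$ ($H{\left(V,h \right)} = \left(V + h\right) + 125 = 125 + V + h$)
$H{\left(11,-16 \right)} 22 = \left(125 + 11 - 16\right) 22 = 120 \cdot 22 = 2640$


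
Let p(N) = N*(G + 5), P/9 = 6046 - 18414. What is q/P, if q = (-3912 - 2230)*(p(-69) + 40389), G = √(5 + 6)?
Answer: 10247927/4638 - 70633*√11/18552 ≈ 2196.9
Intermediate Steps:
G = √11 ≈ 3.3166
P = -111312 (P = 9*(6046 - 18414) = 9*(-12368) = -111312)
p(N) = N*(5 + √11) (p(N) = N*(√11 + 5) = N*(5 + √11))
q = -245950248 + 423798*√11 (q = (-3912 - 2230)*(-69*(5 + √11) + 40389) = -6142*((-345 - 69*√11) + 40389) = -6142*(40044 - 69*√11) = -245950248 + 423798*√11 ≈ -2.4454e+8)
q/P = (-245950248 + 423798*√11)/(-111312) = (-245950248 + 423798*√11)*(-1/111312) = 10247927/4638 - 70633*√11/18552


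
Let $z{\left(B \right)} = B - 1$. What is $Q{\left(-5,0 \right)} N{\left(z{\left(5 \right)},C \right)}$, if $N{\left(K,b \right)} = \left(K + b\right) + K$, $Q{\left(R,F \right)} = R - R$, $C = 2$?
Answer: $0$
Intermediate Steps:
$Q{\left(R,F \right)} = 0$
$z{\left(B \right)} = -1 + B$
$N{\left(K,b \right)} = b + 2 K$
$Q{\left(-5,0 \right)} N{\left(z{\left(5 \right)},C \right)} = 0 \left(2 + 2 \left(-1 + 5\right)\right) = 0 \left(2 + 2 \cdot 4\right) = 0 \left(2 + 8\right) = 0 \cdot 10 = 0$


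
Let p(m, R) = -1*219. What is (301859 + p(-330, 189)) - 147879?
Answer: 153761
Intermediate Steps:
p(m, R) = -219
(301859 + p(-330, 189)) - 147879 = (301859 - 219) - 147879 = 301640 - 147879 = 153761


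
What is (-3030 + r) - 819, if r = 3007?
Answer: -842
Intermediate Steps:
(-3030 + r) - 819 = (-3030 + 3007) - 819 = -23 - 819 = -842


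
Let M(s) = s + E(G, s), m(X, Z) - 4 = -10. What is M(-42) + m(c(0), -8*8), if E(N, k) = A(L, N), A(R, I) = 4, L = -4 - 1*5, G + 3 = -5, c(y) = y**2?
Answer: -44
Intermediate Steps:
G = -8 (G = -3 - 5 = -8)
L = -9 (L = -4 - 5 = -9)
m(X, Z) = -6 (m(X, Z) = 4 - 10 = -6)
E(N, k) = 4
M(s) = 4 + s (M(s) = s + 4 = 4 + s)
M(-42) + m(c(0), -8*8) = (4 - 42) - 6 = -38 - 6 = -44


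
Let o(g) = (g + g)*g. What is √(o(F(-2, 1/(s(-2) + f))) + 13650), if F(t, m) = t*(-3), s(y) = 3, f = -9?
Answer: √13722 ≈ 117.14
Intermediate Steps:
F(t, m) = -3*t
o(g) = 2*g² (o(g) = (2*g)*g = 2*g²)
√(o(F(-2, 1/(s(-2) + f))) + 13650) = √(2*(-3*(-2))² + 13650) = √(2*6² + 13650) = √(2*36 + 13650) = √(72 + 13650) = √13722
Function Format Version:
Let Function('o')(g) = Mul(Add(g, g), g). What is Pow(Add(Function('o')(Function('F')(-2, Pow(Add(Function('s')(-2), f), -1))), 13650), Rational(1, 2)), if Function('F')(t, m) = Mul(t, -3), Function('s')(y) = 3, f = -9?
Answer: Pow(13722, Rational(1, 2)) ≈ 117.14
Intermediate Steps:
Function('F')(t, m) = Mul(-3, t)
Function('o')(g) = Mul(2, Pow(g, 2)) (Function('o')(g) = Mul(Mul(2, g), g) = Mul(2, Pow(g, 2)))
Pow(Add(Function('o')(Function('F')(-2, Pow(Add(Function('s')(-2), f), -1))), 13650), Rational(1, 2)) = Pow(Add(Mul(2, Pow(Mul(-3, -2), 2)), 13650), Rational(1, 2)) = Pow(Add(Mul(2, Pow(6, 2)), 13650), Rational(1, 2)) = Pow(Add(Mul(2, 36), 13650), Rational(1, 2)) = Pow(Add(72, 13650), Rational(1, 2)) = Pow(13722, Rational(1, 2))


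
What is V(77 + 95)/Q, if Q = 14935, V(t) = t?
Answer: 172/14935 ≈ 0.011517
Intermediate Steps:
V(77 + 95)/Q = (77 + 95)/14935 = 172*(1/14935) = 172/14935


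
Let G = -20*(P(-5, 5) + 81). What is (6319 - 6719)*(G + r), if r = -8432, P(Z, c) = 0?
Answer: 4020800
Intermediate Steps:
G = -1620 (G = -20*(0 + 81) = -20*81 = -1620)
(6319 - 6719)*(G + r) = (6319 - 6719)*(-1620 - 8432) = -400*(-10052) = 4020800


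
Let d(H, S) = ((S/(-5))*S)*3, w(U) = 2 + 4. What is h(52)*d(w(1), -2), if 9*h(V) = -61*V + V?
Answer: 832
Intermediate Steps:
w(U) = 6
h(V) = -20*V/3 (h(V) = (-61*V + V)/9 = (-60*V)/9 = -20*V/3)
d(H, S) = -3*S²/5 (d(H, S) = ((S*(-⅕))*S)*3 = ((-S/5)*S)*3 = -S²/5*3 = -3*S²/5)
h(52)*d(w(1), -2) = (-20/3*52)*(-⅗*(-2)²) = -(-208)*4 = -1040/3*(-12/5) = 832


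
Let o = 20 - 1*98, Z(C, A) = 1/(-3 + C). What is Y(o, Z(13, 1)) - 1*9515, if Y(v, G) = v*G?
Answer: -47614/5 ≈ -9522.8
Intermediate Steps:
o = -78 (o = 20 - 98 = -78)
Y(v, G) = G*v
Y(o, Z(13, 1)) - 1*9515 = -78/(-3 + 13) - 1*9515 = -78/10 - 9515 = (1/10)*(-78) - 9515 = -39/5 - 9515 = -47614/5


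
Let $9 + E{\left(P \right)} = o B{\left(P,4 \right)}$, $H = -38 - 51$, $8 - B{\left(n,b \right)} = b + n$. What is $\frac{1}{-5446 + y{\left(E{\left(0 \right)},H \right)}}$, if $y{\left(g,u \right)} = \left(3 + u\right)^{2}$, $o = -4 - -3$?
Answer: $\frac{1}{1950} \approx 0.00051282$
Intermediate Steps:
$B{\left(n,b \right)} = 8 - b - n$ ($B{\left(n,b \right)} = 8 - \left(b + n\right) = 8 - b - n$)
$H = -89$ ($H = -38 - 51 = -89$)
$o = -1$ ($o = -4 + 3 = -1$)
$E{\left(P \right)} = -13 + P$ ($E{\left(P \right)} = -9 - \left(8 - 4 - P\right) = -9 - \left(4 - P\right) = -9 + \left(-4 + P\right) = -13 + P$)
$\frac{1}{-5446 + y{\left(E{\left(0 \right)},H \right)}} = \frac{1}{-5446 + \left(3 - 89\right)^{2}} = \frac{1}{-5446 + \left(-86\right)^{2}} = \frac{1}{-5446 + 7396} = \frac{1}{1950}$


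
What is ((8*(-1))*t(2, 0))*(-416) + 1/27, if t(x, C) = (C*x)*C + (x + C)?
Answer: 179713/27 ≈ 6656.0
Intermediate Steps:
t(x, C) = C + x + x*C**2 (t(x, C) = x*C**2 + (C + x) = C + x + x*C**2)
((8*(-1))*t(2, 0))*(-416) + 1/27 = ((8*(-1))*(0 + 2 + 2*0**2))*(-416) + 1/27 = -8*(0 + 2 + 2*0)*(-416) + 1/27 = -8*(0 + 2 + 0)*(-416) + 1/27 = -8*2*(-416) + 1/27 = -16*(-416) + 1/27 = 6656 + 1/27 = 179713/27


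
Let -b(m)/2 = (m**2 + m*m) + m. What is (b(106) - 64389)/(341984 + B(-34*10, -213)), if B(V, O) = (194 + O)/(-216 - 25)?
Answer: -8800115/27472721 ≈ -0.32032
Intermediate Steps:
B(V, O) = -194/241 - O/241 (B(V, O) = (194 + O)/(-241) = (194 + O)*(-1/241) = -194/241 - O/241)
b(m) = -4*m**2 - 2*m (b(m) = -2*((m**2 + m*m) + m) = -2*((m**2 + m**2) + m) = -2*(2*m**2 + m) = -2*(m + 2*m**2) = -4*m**2 - 2*m)
(b(106) - 64389)/(341984 + B(-34*10, -213)) = (-2*106*(1 + 2*106) - 64389)/(341984 + (-194/241 - 1/241*(-213))) = (-2*106*(1 + 212) - 64389)/(341984 + (-194/241 + 213/241)) = (-2*106*213 - 64389)/(341984 + 19/241) = (-45156 - 64389)/(82418163/241) = -109545*241/82418163 = -8800115/27472721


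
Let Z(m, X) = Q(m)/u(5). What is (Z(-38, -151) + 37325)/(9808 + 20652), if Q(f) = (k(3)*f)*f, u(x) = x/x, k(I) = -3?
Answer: 32993/30460 ≈ 1.0832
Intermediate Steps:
u(x) = 1
Q(f) = -3*f² (Q(f) = (-3*f)*f = -3*f²)
Z(m, X) = -3*m² (Z(m, X) = -3*m²/1 = -3*m²*1 = -3*m²)
(Z(-38, -151) + 37325)/(9808 + 20652) = (-3*(-38)² + 37325)/(9808 + 20652) = (-3*1444 + 37325)/30460 = (-4332 + 37325)*(1/30460) = 32993*(1/30460) = 32993/30460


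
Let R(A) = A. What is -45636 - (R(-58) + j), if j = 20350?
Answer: -65928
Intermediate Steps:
-45636 - (R(-58) + j) = -45636 - (-58 + 20350) = -45636 - 1*20292 = -45636 - 20292 = -65928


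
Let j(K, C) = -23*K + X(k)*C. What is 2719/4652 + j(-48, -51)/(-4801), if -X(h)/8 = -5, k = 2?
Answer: 17408191/22334252 ≈ 0.77944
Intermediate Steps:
X(h) = 40 (X(h) = -8*(-5) = 40)
j(K, C) = -23*K + 40*C
2719/4652 + j(-48, -51)/(-4801) = 2719/4652 + (-23*(-48) + 40*(-51))/(-4801) = 2719*(1/4652) + (1104 - 2040)*(-1/4801) = 2719/4652 - 936*(-1/4801) = 2719/4652 + 936/4801 = 17408191/22334252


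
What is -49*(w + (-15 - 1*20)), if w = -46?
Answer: 3969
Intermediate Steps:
-49*(w + (-15 - 1*20)) = -49*(-46 + (-15 - 1*20)) = -49*(-46 + (-15 - 20)) = -49*(-46 - 35) = -49*(-81) = 3969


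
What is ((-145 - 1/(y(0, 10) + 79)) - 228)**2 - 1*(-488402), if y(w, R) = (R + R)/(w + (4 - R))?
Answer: 32336552934/51529 ≈ 6.2754e+5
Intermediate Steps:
y(w, R) = 2*R/(4 + w - R) (y(w, R) = (2*R)/(4 + w - R) = 2*R/(4 + w - R))
((-145 - 1/(y(0, 10) + 79)) - 228)**2 - 1*(-488402) = ((-145 - 1/(2*10/(4 + 0 - 1*10) + 79)) - 228)**2 - 1*(-488402) = ((-145 - 1/(2*10/(4 + 0 - 10) + 79)) - 228)**2 + 488402 = ((-145 - 1/(2*10/(-6) + 79)) - 228)**2 + 488402 = ((-145 - 1/(2*10*(-1/6) + 79)) - 228)**2 + 488402 = ((-145 - 1/(-10/3 + 79)) - 228)**2 + 488402 = ((-145 - 1/227/3) - 228)**2 + 488402 = ((-145 - 1*3/227) - 228)**2 + 488402 = ((-145 - 3/227) - 228)**2 + 488402 = (-32918/227 - 228)**2 + 488402 = (-84674/227)**2 + 488402 = 7169686276/51529 + 488402 = 32336552934/51529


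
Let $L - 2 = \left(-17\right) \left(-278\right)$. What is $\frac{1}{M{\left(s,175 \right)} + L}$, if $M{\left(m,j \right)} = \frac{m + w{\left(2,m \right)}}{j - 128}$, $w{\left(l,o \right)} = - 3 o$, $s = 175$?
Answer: $\frac{47}{221866} \approx 0.00021184$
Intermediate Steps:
$L = 4728$ ($L = 2 - -4726 = 2 + 4726 = 4728$)
$M{\left(m,j \right)} = - \frac{2 m}{-128 + j}$ ($M{\left(m,j \right)} = \frac{m - 3 m}{j - 128} = \frac{\left(-2\right) m}{-128 + j} = - \frac{2 m}{-128 + j}$)
$\frac{1}{M{\left(s,175 \right)} + L} = \frac{1}{\left(-2\right) 175 \frac{1}{-128 + 175} + 4728} = \frac{1}{\left(-2\right) 175 \cdot \frac{1}{47} + 4728} = \frac{1}{- \frac{350}{47} + 4728} = \frac{1}{\frac{221866}{47}} = \frac{47}{221866}$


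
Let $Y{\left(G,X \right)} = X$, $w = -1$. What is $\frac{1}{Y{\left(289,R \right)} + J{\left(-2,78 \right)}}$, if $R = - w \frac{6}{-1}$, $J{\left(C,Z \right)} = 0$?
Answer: $- \frac{1}{6} \approx -0.16667$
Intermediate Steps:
$R = -6$ ($R = \left(-1\right) \left(-1\right) \frac{6}{-1} = 1 \cdot 6 \left(-1\right) = 1 \left(-6\right) = -6$)
$\frac{1}{Y{\left(289,R \right)} + J{\left(-2,78 \right)}} = \frac{1}{-6 + 0} = \frac{1}{-6} = - \frac{1}{6}$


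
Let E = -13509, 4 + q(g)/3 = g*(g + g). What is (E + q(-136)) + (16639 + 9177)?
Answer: 123271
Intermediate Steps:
q(g) = -12 + 6*g² (q(g) = -12 + 3*(g*(g + g)) = -12 + 3*(g*(2*g)) = -12 + 3*(2*g²) = -12 + 6*g²)
(E + q(-136)) + (16639 + 9177) = (-13509 + (-12 + 6*(-136)²)) + (16639 + 9177) = (-13509 + (-12 + 6*18496)) + 25816 = (-13509 + (-12 + 110976)) + 25816 = (-13509 + 110964) + 25816 = 97455 + 25816 = 123271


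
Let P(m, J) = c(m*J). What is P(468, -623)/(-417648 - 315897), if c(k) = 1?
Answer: -1/733545 ≈ -1.3632e-6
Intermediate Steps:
P(m, J) = 1
P(468, -623)/(-417648 - 315897) = 1/(-417648 - 315897) = 1/(-733545) = 1*(-1/733545) = -1/733545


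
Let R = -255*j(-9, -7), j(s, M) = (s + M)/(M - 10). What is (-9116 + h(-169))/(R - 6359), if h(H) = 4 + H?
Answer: 9281/6599 ≈ 1.4064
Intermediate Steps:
j(s, M) = (M + s)/(-10 + M)
R = -240 (R = -255*(-7 - 9)/(-10 - 7) = -255*(-16)/(-17) = -(-15)*(-16) = -255*16/17 = -240)
(-9116 + h(-169))/(R - 6359) = (-9116 + (4 - 169))/(-240 - 6359) = (-9116 - 165)/(-6599) = -9281*(-1/6599) = 9281/6599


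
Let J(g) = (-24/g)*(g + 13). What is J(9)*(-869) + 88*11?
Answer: 155848/3 ≈ 51949.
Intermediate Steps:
J(g) = -24*(13 + g)/g (J(g) = (-24/g)*(13 + g) = -24*(13 + g)/g)
J(9)*(-869) + 88*11 = (-24 - 312/9)*(-869) + 88*11 = (-24 - 312*⅑)*(-869) + 968 = (-24 - 104/3)*(-869) + 968 = -176/3*(-869) + 968 = 152944/3 + 968 = 155848/3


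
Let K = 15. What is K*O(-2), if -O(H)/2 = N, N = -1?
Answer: 30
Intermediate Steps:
O(H) = 2 (O(H) = -2*(-1) = 2)
K*O(-2) = 15*2 = 30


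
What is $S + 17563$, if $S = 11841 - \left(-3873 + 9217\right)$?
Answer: $24060$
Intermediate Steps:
$S = 6497$ ($S = 11841 - 5344 = 6497$)
$S + 17563 = 6497 + 17563 = 24060$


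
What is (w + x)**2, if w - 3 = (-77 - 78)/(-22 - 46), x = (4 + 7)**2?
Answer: 73736569/4624 ≈ 15946.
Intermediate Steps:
x = 121 (x = 11**2 = 121)
w = 359/68 (w = 3 + (-77 - 78)/(-22 - 46) = 3 - 155/(-68) = 3 - 155*(-1/68) = 3 + 155/68 = 359/68 ≈ 5.2794)
(w + x)**2 = (359/68 + 121)**2 = (8587/68)**2 = 73736569/4624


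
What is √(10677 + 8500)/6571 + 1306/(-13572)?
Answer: -653/6786 + √19177/6571 ≈ -0.075153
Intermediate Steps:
√(10677 + 8500)/6571 + 1306/(-13572) = √19177*(1/6571) + 1306*(-1/13572) = √19177/6571 - 653/6786 = -653/6786 + √19177/6571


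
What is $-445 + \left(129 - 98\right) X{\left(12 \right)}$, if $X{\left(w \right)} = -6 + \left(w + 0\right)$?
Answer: $-259$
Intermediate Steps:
$X{\left(w \right)} = -6 + w$
$-445 + \left(129 - 98\right) X{\left(12 \right)} = -445 + \left(129 - 98\right) \left(-6 + 12\right) = -445 + 31 \cdot 6 = -445 + 186 = -259$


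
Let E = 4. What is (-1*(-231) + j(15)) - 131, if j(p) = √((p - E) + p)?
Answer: 100 + √26 ≈ 105.10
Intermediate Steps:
j(p) = √(-4 + 2*p) (j(p) = √((p - 1*4) + p) = √((p - 4) + p) = √((-4 + p) + p) = √(-4 + 2*p))
(-1*(-231) + j(15)) - 131 = (-1*(-231) + √(-4 + 2*15)) - 131 = (231 + √(-4 + 30)) - 131 = (231 + √26) - 131 = 100 + √26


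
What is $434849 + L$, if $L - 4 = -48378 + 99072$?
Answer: $485547$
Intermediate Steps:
$L = 50698$ ($L = 4 + \left(-48378 + 99072\right) = 4 + 50694 = 50698$)
$434849 + L = 434849 + 50698 = 485547$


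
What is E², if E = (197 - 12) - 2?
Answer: 33489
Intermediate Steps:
E = 183 (E = 185 - 2 = 183)
E² = 183² = 33489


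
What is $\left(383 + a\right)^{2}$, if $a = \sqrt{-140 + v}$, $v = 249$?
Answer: $\left(383 + \sqrt{109}\right)^{2} \approx 1.548 \cdot 10^{5}$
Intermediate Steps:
$a = \sqrt{109}$ ($a = \sqrt{-140 + 249} = \sqrt{109} \approx 10.44$)
$\left(383 + a\right)^{2} = \left(383 + \sqrt{109}\right)^{2}$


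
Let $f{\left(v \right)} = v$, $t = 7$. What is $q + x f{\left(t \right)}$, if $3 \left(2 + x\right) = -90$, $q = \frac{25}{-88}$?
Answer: $- \frac{19737}{88} \approx -224.28$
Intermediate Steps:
$q = - \frac{25}{88}$ ($q = 25 \left(- \frac{1}{88}\right) = - \frac{25}{88} \approx -0.28409$)
$x = -32$ ($x = -2 + \frac{1}{3} \left(-90\right) = -2 - 30 = -32$)
$q + x f{\left(t \right)} = - \frac{25}{88} - 224 = - \frac{19737}{88}$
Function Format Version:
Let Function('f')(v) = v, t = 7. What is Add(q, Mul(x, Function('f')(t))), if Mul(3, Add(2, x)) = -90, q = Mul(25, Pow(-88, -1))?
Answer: Rational(-19737, 88) ≈ -224.28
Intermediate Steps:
q = Rational(-25, 88) (q = Mul(25, Rational(-1, 88)) = Rational(-25, 88) ≈ -0.28409)
x = -32 (x = Add(-2, Mul(Rational(1, 3), -90)) = Add(-2, -30) = -32)
Add(q, Mul(x, Function('f')(t))) = Add(Rational(-25, 88), Mul(-32, 7)) = Add(Rational(-25, 88), -224) = Rational(-19737, 88)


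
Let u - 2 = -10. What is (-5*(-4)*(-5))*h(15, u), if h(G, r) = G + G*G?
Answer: -24000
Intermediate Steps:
u = -8 (u = 2 - 10 = -8)
h(G, r) = G + G²
(-5*(-4)*(-5))*h(15, u) = (-5*(-4)*(-5))*(15*(1 + 15)) = (20*(-5))*(15*16) = -100*240 = -24000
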